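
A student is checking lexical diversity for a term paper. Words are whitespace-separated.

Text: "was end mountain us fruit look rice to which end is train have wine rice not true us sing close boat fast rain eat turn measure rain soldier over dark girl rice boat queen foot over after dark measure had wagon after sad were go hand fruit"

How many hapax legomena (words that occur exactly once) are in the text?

26

Frequencies: rice:3, end:2, us:2, fruit:2, boat:2, rain:2, measure:2, over:2, dark:2, after:2, was:1, mountain:1, look:1, to:1, which:1, is:1, train:1, have:1, wine:1, not:1, … (16 more, each freq 1)
Hapax (freq=1): close, eat, fast, foot, girl, go, had, hand, have, is, look, mountain, not, queen, sad, sing, soldier, to, train, true, turn, wagon, was, were, which, wine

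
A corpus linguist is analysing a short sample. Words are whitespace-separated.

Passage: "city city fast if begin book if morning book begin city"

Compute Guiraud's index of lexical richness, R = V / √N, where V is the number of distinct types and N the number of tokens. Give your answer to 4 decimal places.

1.8091

N = 11, V = 6.
√N = 3.316625
R = 6 / 3.316625 = 1.8091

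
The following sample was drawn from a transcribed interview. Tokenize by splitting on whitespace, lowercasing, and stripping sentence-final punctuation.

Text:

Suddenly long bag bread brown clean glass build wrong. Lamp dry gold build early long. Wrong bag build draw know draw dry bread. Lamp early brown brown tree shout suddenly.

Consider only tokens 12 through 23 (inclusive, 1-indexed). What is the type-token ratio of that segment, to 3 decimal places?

0.833

Segment tokens 12–23: gold, build, early, long, wrong, bag, build, draw, know, draw, dry, bread
Segment N = 12, segment V = 10.
TTR = 10 / 12 = 0.833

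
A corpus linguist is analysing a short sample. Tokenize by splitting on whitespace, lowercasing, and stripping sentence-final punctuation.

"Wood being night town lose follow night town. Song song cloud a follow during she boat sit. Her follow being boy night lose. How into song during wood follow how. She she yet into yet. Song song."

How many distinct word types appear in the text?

Distinct types: {a, being, boat, boy, cloud, during, follow, her, how, into, lose, night, she, sit, song, town, wood, yet}
V = 18

18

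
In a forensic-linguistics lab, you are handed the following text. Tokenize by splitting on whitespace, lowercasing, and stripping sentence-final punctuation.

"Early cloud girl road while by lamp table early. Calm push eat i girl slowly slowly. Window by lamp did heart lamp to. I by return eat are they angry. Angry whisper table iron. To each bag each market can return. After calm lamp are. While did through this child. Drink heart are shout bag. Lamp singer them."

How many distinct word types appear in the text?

Distinct types: {after, angry, are, bag, by, calm, can, child, cloud, did, drink, each, early, eat, girl, heart, i, iron, lamp, market, push, return, road, shout, singer, slowly, table, them, they, this, through, to, while, whisper, window}
V = 35

35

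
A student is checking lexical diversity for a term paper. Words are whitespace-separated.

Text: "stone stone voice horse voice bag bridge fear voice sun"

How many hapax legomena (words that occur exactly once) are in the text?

5

Frequencies: voice:3, stone:2, horse:1, bag:1, bridge:1, fear:1, sun:1
Hapax (freq=1): bag, bridge, fear, horse, sun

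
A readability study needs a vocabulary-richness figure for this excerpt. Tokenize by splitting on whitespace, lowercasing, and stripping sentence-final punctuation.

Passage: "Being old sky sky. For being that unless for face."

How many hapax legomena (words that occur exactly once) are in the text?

4

Frequencies: being:2, sky:2, for:2, old:1, that:1, unless:1, face:1
Hapax (freq=1): face, old, that, unless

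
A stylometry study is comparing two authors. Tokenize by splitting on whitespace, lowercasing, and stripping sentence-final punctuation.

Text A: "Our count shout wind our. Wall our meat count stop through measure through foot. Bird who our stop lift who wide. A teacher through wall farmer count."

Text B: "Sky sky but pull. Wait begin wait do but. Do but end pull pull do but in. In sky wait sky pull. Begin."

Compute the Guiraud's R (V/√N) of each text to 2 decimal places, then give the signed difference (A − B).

A: V=17, N=27, R=3.27
B: V=8, N=23, R=1.67
Difference = 3.27 − 1.67 = 1.60

1.60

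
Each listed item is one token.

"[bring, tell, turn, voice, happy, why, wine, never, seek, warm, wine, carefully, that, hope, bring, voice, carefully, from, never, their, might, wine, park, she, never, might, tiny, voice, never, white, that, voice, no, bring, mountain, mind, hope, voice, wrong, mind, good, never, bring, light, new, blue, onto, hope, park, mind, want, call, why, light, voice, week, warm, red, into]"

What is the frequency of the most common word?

Frequencies: voice:6, never:5, bring:4, wine:3, hope:3, mind:3, why:2, warm:2, carefully:2, that:2, might:2, park:2, light:2, tell:1, turn:1, happy:1, seek:1, from:1, their:1, she:1, … (14 more, each freq 1)
Most common: 'voice' with frequency 6.

6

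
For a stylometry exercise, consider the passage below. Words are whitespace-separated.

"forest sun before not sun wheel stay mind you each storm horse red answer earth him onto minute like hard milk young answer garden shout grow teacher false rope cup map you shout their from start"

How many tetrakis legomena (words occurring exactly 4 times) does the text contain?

Frequencies: sun:2, you:2, answer:2, shout:2, forest:1, before:1, not:1, wheel:1, stay:1, mind:1, each:1, storm:1, horse:1, red:1, earth:1, him:1, onto:1, minute:1, like:1, hard:1, … (12 more, each freq 1)
Words with frequency 4: (none)

0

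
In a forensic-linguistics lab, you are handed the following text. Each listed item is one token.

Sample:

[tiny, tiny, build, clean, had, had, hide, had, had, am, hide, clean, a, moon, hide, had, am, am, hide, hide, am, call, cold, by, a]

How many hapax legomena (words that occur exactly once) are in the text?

Frequencies: had:5, hide:5, am:4, tiny:2, clean:2, a:2, build:1, moon:1, call:1, cold:1, by:1
Hapax (freq=1): build, by, call, cold, moon

5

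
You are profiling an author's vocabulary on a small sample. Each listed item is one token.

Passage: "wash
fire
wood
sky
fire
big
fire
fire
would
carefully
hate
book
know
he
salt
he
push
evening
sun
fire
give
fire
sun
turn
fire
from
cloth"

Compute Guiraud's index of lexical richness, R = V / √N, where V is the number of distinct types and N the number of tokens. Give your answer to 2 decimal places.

N = 27, V = 19.
√N = 5.196152
R = 19 / 5.196152 = 3.66

3.66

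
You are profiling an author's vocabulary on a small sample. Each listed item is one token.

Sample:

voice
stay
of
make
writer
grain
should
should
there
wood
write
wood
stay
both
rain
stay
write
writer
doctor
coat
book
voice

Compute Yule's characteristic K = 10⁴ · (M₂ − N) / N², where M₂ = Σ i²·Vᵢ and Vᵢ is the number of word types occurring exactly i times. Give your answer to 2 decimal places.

330.58

Frequencies: stay:3, voice:2, writer:2, should:2, wood:2, write:2, of:1, make:1, grain:1, there:1, both:1, rain:1, doctor:1, coat:1, book:1
N = 22. Frequency spectrum: V_1=9, V_2=5, V_3=1
M₂ = 1²·9 + 2²·5 + 3²·1 = 38
K = 10000 × (38 − 22) / 22² = 330.58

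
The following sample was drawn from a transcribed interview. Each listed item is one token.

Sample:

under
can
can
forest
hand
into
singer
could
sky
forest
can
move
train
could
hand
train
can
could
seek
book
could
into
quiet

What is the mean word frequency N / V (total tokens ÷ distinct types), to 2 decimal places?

N = 23 tokens, V = 13 types.
Mean frequency = N / V = 23 / 13 = 1.77

1.77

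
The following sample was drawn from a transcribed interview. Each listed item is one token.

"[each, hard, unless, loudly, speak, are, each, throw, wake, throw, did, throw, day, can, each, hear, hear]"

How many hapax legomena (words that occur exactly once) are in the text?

Frequencies: each:3, throw:3, hear:2, hard:1, unless:1, loudly:1, speak:1, are:1, wake:1, did:1, day:1, can:1
Hapax (freq=1): are, can, day, did, hard, loudly, speak, unless, wake

9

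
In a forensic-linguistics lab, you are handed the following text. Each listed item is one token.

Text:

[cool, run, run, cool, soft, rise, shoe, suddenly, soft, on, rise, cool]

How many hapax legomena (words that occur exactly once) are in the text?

Frequencies: cool:3, run:2, soft:2, rise:2, shoe:1, suddenly:1, on:1
Hapax (freq=1): on, shoe, suddenly

3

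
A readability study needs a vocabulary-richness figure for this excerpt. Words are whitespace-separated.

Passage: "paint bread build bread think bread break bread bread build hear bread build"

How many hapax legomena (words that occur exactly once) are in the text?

Frequencies: bread:6, build:3, paint:1, think:1, break:1, hear:1
Hapax (freq=1): break, hear, paint, think

4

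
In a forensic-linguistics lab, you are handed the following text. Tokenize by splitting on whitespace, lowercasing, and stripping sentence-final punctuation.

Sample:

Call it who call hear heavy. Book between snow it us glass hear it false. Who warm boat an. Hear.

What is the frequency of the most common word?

Frequencies: it:3, hear:3, call:2, who:2, heavy:1, book:1, between:1, snow:1, us:1, glass:1, false:1, warm:1, boat:1, an:1
Most common: 'it' with frequency 3.

3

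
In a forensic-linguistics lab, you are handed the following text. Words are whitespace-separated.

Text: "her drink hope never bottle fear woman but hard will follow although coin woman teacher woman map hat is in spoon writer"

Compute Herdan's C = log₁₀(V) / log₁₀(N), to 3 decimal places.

N = 22, V = 20.
log₁₀(V) = 1.301030, log₁₀(N) = 1.342423
C = 1.301030 / 1.342423 = 0.969

0.969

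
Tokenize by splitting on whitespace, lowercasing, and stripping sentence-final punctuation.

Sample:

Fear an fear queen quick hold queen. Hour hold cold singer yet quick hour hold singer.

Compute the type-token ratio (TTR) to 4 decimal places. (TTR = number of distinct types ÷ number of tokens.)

N = 16 tokens, V = 9 types.
TTR = V / N = 9 / 16 = 0.5625

0.5625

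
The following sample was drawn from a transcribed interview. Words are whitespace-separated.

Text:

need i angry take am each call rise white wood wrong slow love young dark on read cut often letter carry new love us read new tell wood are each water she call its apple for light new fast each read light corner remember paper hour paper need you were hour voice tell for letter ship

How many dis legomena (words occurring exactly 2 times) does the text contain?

10

Frequencies: each:3, read:3, new:3, need:2, call:2, wood:2, love:2, letter:2, tell:2, for:2, light:2, paper:2, hour:2, i:1, angry:1, take:1, am:1, rise:1, white:1, wrong:1, … (20 more, each freq 1)
Words with frequency 2: call, for, hour, letter, light, love, need, paper, tell, wood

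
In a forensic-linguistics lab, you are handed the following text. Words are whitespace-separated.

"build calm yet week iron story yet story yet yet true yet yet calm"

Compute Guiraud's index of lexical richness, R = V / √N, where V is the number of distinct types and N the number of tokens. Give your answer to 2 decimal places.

N = 14, V = 7.
√N = 3.741657
R = 7 / 3.741657 = 1.87

1.87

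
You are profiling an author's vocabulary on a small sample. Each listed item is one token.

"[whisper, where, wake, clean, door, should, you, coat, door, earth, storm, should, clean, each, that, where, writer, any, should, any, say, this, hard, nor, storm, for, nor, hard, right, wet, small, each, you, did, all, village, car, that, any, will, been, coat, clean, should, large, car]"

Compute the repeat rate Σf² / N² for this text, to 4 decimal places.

0.0425

Frequencies: should:4, clean:3, any:3, where:2, door:2, you:2, coat:2, storm:2, each:2, that:2, hard:2, nor:2, car:2, whisper:1, wake:1, earth:1, writer:1, say:1, this:1, for:1, … (9 more, each freq 1)
Σf² = 90; N² = 2116
Repeat rate = 90 / 2116 = 0.0425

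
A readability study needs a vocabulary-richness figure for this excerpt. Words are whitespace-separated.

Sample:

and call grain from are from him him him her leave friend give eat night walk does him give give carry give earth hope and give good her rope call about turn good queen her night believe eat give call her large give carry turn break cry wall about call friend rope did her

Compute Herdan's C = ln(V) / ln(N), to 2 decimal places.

N = 54, V = 28.
ln(V) = 3.332205, ln(N) = 3.988984
C = 3.332205 / 3.988984 = 0.84

0.84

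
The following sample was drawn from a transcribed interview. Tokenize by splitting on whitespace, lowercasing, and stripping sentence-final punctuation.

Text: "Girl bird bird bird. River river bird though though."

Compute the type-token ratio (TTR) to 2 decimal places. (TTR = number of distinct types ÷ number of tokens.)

N = 9 tokens, V = 4 types.
TTR = V / N = 4 / 9 = 0.44

0.44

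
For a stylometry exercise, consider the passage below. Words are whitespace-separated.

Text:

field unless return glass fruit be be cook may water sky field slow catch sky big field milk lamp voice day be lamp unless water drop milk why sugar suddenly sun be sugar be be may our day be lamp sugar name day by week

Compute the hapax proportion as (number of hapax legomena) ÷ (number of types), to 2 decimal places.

0.62

Frequencies: be:7, field:3, lamp:3, day:3, sugar:3, unless:2, may:2, water:2, sky:2, milk:2, return:1, glass:1, fruit:1, cook:1, slow:1, catch:1, big:1, voice:1, drop:1, why:1, … (6 more, each freq 1)
Hapax count = 16; type count = 26.
Ratio = 16 / 26 = 0.62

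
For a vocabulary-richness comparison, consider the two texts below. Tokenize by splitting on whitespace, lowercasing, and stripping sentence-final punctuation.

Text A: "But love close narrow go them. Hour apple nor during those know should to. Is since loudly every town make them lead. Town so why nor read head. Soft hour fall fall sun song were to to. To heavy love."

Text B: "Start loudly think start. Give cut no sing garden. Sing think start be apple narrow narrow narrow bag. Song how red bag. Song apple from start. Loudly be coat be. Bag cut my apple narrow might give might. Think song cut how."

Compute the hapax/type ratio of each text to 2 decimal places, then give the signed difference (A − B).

0.45

A: hapax=24, V=31, ratio=0.77
B: hapax=6, V=19, ratio=0.32
Difference = 0.77 − 0.32 = 0.45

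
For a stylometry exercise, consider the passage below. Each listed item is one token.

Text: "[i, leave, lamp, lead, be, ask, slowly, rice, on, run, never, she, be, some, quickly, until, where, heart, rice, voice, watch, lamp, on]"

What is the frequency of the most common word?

2

Frequencies: lamp:2, be:2, rice:2, on:2, i:1, leave:1, lead:1, ask:1, slowly:1, run:1, never:1, she:1, some:1, quickly:1, until:1, where:1, heart:1, voice:1, watch:1
Most common: 'lamp' with frequency 2.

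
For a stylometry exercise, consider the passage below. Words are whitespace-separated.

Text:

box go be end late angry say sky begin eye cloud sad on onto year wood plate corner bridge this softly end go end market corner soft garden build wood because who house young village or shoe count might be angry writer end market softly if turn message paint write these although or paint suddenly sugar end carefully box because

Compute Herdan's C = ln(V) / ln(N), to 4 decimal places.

N = 60, V = 45.
ln(V) = 3.806662, ln(N) = 4.094345
C = 3.806662 / 4.094345 = 0.9297

0.9297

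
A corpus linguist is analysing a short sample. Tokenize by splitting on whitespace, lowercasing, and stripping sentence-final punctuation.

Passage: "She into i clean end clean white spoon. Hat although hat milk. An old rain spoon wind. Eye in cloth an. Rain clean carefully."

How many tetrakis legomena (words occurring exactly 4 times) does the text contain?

Frequencies: clean:3, spoon:2, hat:2, an:2, rain:2, she:1, into:1, i:1, end:1, white:1, although:1, milk:1, old:1, wind:1, eye:1, in:1, cloth:1, carefully:1
Words with frequency 4: (none)

0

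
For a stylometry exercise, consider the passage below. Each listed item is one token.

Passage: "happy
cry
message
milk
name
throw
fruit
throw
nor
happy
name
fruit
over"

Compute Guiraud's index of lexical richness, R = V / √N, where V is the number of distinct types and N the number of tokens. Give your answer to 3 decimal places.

2.496

N = 13, V = 9.
√N = 3.605551
R = 9 / 3.605551 = 2.496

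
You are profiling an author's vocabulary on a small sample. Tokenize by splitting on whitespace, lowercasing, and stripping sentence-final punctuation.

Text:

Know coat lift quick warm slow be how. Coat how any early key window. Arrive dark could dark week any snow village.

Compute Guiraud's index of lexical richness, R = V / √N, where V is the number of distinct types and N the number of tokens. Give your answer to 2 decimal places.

3.84

N = 22, V = 18.
√N = 4.690416
R = 18 / 4.690416 = 3.84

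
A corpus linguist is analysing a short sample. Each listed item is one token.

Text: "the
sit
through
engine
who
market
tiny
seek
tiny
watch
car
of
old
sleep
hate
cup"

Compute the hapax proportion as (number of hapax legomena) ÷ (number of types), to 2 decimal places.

0.93

Frequencies: tiny:2, the:1, sit:1, through:1, engine:1, who:1, market:1, seek:1, watch:1, car:1, of:1, old:1, sleep:1, hate:1, cup:1
Hapax count = 14; type count = 15.
Ratio = 14 / 15 = 0.93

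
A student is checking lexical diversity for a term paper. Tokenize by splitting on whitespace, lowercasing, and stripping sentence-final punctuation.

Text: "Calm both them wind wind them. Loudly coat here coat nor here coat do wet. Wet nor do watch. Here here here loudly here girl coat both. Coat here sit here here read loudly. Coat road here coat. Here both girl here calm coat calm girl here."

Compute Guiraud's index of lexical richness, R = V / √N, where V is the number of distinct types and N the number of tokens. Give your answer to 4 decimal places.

N = 47, V = 15.
√N = 6.855655
R = 15 / 6.855655 = 2.1880

2.1880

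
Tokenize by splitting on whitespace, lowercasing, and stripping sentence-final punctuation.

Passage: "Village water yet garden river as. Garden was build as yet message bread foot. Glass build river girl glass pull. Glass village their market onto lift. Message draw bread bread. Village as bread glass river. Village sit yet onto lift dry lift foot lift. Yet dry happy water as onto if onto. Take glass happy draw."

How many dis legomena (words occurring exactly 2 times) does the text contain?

8

Frequencies: glass:5, village:4, yet:4, as:4, bread:4, onto:4, lift:4, river:3, water:2, garden:2, build:2, message:2, foot:2, draw:2, dry:2, happy:2, was:1, girl:1, pull:1, their:1, … (4 more, each freq 1)
Words with frequency 2: build, draw, dry, foot, garden, happy, message, water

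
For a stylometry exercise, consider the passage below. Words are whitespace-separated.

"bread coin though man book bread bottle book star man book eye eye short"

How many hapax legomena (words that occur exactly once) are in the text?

5

Frequencies: book:3, bread:2, man:2, eye:2, coin:1, though:1, bottle:1, star:1, short:1
Hapax (freq=1): bottle, coin, short, star, though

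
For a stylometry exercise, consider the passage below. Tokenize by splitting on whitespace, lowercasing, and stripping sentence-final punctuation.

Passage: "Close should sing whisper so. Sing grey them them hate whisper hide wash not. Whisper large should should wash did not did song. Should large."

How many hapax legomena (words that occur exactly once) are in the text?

6

Frequencies: should:4, whisper:3, sing:2, them:2, wash:2, not:2, large:2, did:2, close:1, so:1, grey:1, hate:1, hide:1, song:1
Hapax (freq=1): close, grey, hate, hide, so, song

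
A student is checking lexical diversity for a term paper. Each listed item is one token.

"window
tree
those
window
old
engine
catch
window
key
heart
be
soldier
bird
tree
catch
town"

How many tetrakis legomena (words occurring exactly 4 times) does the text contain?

0

Frequencies: window:3, tree:2, catch:2, those:1, old:1, engine:1, key:1, heart:1, be:1, soldier:1, bird:1, town:1
Words with frequency 4: (none)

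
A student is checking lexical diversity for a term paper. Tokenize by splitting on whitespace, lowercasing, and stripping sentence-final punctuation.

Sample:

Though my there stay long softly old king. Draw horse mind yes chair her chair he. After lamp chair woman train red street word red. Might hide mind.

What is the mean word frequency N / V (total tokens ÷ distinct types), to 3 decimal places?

N = 28 tokens, V = 24 types.
Mean frequency = N / V = 28 / 24 = 1.167

1.167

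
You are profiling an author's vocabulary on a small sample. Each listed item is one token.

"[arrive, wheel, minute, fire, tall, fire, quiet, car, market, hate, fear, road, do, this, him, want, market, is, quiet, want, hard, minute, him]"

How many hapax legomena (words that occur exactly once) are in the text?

11

Frequencies: minute:2, fire:2, quiet:2, market:2, him:2, want:2, arrive:1, wheel:1, tall:1, car:1, hate:1, fear:1, road:1, do:1, this:1, is:1, hard:1
Hapax (freq=1): arrive, car, do, fear, hard, hate, is, road, tall, this, wheel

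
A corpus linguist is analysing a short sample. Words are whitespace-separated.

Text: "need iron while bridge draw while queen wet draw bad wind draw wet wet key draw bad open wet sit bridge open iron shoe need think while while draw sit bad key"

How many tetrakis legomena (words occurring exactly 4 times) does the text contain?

Frequencies: draw:5, while:4, wet:4, bad:3, need:2, iron:2, bridge:2, key:2, open:2, sit:2, queen:1, wind:1, shoe:1, think:1
Words with frequency 4: wet, while

2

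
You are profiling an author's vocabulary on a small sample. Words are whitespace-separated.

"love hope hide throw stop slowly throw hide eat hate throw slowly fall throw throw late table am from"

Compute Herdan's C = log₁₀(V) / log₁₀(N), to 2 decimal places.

N = 19, V = 13.
log₁₀(V) = 1.113943, log₁₀(N) = 1.278754
C = 1.113943 / 1.278754 = 0.87

0.87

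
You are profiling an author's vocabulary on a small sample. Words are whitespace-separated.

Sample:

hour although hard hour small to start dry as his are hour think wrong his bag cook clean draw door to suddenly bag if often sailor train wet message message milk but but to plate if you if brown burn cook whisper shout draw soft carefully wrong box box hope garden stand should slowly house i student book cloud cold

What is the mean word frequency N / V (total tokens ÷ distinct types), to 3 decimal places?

N = 60 tokens, V = 46 types.
Mean frequency = N / V = 60 / 46 = 1.304

1.304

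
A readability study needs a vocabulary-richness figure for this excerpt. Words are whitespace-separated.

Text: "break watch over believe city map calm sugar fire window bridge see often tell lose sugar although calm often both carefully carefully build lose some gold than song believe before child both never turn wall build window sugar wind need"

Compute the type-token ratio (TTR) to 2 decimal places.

0.75

N = 40 tokens, V = 30 types.
TTR = V / N = 30 / 40 = 0.75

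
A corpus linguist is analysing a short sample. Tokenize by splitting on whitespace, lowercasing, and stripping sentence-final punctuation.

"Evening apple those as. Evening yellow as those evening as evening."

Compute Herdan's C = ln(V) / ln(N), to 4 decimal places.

N = 11, V = 5.
ln(V) = 1.609438, ln(N) = 2.397895
C = 1.609438 / 2.397895 = 0.6712

0.6712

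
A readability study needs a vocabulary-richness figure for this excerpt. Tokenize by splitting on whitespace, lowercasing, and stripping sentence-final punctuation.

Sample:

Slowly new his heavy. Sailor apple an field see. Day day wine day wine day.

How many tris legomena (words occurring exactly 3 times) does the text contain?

Frequencies: day:4, wine:2, slowly:1, new:1, his:1, heavy:1, sailor:1, apple:1, an:1, field:1, see:1
Words with frequency 3: (none)

0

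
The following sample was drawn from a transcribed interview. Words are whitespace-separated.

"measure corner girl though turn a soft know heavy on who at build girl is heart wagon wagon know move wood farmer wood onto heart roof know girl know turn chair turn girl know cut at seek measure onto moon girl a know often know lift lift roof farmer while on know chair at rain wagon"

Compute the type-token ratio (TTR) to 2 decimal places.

N = 56 tokens, V = 29 types.
TTR = V / N = 29 / 56 = 0.52

0.52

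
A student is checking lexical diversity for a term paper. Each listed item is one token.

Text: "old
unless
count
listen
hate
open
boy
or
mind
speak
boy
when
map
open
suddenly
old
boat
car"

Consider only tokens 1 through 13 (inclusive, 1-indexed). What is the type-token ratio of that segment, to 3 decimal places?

0.923

Segment tokens 1–13: old, unless, count, listen, hate, open, boy, or, mind, speak, boy, when, map
Segment N = 13, segment V = 12.
TTR = 12 / 13 = 0.923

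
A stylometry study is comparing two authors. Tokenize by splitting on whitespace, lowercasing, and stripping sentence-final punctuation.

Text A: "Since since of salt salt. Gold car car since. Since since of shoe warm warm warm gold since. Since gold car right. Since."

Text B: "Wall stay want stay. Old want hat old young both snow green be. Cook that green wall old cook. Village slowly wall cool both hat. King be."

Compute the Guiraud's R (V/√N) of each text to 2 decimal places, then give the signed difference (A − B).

A: V=8, N=23, R=1.67
B: V=16, N=27, R=3.08
Difference = 1.67 − 3.08 = -1.41

-1.41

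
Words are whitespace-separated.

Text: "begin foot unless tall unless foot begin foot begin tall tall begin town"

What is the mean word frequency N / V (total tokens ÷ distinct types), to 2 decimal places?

2.60

N = 13 tokens, V = 5 types.
Mean frequency = N / V = 13 / 5 = 2.60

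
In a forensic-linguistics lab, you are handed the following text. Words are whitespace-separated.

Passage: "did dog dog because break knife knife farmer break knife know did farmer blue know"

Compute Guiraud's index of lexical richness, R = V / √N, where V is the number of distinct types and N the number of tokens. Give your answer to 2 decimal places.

N = 15, V = 8.
√N = 3.872983
R = 8 / 3.872983 = 2.07

2.07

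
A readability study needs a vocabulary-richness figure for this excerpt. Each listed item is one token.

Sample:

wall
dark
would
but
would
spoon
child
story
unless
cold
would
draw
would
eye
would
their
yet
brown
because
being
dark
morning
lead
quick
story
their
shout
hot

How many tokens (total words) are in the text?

28

Tokens: wall, dark, would, but, would, spoon, child, story, unless, cold, would, draw, would, eye, would, their, yet, brown, because, being, dark, morning, lead, quick, story, their, shout, hot
N = 28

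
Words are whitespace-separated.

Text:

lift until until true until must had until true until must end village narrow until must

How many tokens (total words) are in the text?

16

Tokens: lift, until, until, true, until, must, had, until, true, until, must, end, village, narrow, until, must
N = 16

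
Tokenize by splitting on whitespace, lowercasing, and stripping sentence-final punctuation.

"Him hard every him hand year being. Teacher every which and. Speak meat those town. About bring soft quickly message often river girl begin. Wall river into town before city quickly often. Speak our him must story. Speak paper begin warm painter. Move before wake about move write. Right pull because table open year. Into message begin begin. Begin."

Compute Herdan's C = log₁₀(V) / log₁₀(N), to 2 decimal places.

N = 59, V = 40.
log₁₀(V) = 1.602060, log₁₀(N) = 1.770852
C = 1.602060 / 1.770852 = 0.90

0.90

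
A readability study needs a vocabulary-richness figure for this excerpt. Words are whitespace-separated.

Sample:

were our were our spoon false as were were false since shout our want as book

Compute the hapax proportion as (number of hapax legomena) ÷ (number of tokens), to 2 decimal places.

0.31

Frequencies: were:4, our:3, false:2, as:2, spoon:1, since:1, shout:1, want:1, book:1
Hapax count = 5; token count = 16.
Ratio = 5 / 16 = 0.31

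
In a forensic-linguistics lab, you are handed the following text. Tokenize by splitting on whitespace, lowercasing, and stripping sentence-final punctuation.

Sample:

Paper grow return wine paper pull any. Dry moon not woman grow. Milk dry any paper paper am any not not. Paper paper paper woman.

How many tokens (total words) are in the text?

25

Tokens: paper, grow, return, wine, paper, pull, any, dry, moon, not, woman, grow, milk, dry, any, paper, paper, am, any, not, not, paper, paper, paper, woman
N = 25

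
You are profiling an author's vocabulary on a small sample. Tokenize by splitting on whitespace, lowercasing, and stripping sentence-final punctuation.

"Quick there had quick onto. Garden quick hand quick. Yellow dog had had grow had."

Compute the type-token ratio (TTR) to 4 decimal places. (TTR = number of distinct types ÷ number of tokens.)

N = 15 tokens, V = 9 types.
TTR = V / N = 9 / 15 = 0.6000

0.6000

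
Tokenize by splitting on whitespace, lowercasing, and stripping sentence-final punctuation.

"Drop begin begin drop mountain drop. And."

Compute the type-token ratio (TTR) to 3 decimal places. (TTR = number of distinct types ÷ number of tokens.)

0.571

N = 7 tokens, V = 4 types.
TTR = V / N = 4 / 7 = 0.571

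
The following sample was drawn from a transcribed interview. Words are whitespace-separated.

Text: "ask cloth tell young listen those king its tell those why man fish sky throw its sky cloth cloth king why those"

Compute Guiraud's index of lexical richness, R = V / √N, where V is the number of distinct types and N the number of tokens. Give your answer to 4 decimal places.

2.7716

N = 22, V = 13.
√N = 4.690416
R = 13 / 4.690416 = 2.7716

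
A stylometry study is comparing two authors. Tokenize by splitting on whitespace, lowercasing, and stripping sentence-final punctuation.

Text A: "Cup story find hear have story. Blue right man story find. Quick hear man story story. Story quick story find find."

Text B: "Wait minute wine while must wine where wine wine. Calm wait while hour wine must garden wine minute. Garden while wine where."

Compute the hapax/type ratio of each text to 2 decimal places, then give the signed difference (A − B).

A: hapax=4, V=9, ratio=0.44
B: hapax=2, V=9, ratio=0.22
Difference = 0.44 − 0.22 = 0.22

0.22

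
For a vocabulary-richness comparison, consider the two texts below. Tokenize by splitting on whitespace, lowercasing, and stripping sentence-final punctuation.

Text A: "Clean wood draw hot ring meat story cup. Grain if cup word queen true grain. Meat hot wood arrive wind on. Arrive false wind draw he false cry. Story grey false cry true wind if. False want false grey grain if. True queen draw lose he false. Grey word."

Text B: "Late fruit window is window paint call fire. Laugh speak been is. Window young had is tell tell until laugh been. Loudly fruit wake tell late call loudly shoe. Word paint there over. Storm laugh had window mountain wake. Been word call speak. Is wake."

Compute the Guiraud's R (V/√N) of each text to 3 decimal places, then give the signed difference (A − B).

A: V=22, N=49, R=3.143
B: V=22, N=45, R=3.280
Difference = 3.143 − 3.280 = -0.137

-0.137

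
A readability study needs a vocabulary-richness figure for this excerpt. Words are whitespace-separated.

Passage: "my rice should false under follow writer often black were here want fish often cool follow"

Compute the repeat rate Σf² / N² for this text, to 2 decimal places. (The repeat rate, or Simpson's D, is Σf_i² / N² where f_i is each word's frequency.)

0.08

Frequencies: follow:2, often:2, my:1, rice:1, should:1, false:1, under:1, writer:1, black:1, were:1, here:1, want:1, fish:1, cool:1
Σf² = 20; N² = 256
Repeat rate = 20 / 256 = 0.08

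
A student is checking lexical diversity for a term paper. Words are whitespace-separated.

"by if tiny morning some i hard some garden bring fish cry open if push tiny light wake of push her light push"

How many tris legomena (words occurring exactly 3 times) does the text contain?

Frequencies: push:3, if:2, tiny:2, some:2, light:2, by:1, morning:1, i:1, hard:1, garden:1, bring:1, fish:1, cry:1, open:1, wake:1, of:1, her:1
Words with frequency 3: push

1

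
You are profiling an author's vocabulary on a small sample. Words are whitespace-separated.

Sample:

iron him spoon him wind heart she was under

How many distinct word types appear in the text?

8

Distinct types: {heart, him, iron, she, spoon, under, was, wind}
V = 8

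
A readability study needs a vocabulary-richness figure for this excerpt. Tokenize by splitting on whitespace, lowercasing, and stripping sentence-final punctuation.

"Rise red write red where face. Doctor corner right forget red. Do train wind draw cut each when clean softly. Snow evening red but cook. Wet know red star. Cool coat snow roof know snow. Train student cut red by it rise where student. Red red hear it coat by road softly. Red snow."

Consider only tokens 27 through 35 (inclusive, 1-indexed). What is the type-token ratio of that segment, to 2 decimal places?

0.78

Segment tokens 27–35: know, red, star, cool, coat, snow, roof, know, snow
Segment N = 9, segment V = 7.
TTR = 7 / 9 = 0.78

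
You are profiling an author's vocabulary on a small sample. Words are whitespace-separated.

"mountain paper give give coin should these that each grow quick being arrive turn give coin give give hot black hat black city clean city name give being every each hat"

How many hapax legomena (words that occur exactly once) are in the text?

Frequencies: give:6, coin:2, each:2, being:2, black:2, hat:2, city:2, mountain:1, paper:1, should:1, these:1, that:1, grow:1, quick:1, arrive:1, turn:1, hot:1, clean:1, name:1, every:1
Hapax (freq=1): arrive, clean, every, grow, hot, mountain, name, paper, quick, should, that, these, turn

13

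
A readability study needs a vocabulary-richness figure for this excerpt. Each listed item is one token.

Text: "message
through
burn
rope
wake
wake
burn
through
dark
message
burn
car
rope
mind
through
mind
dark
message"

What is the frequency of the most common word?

3

Frequencies: message:3, through:3, burn:3, rope:2, wake:2, dark:2, mind:2, car:1
Most common: 'message' with frequency 3.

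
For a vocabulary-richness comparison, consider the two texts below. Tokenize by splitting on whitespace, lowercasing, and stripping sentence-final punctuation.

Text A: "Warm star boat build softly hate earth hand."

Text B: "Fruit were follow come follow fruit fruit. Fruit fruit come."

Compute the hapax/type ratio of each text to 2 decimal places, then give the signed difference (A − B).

A: hapax=8, V=8, ratio=1.00
B: hapax=1, V=4, ratio=0.25
Difference = 1.00 − 0.25 = 0.75

0.75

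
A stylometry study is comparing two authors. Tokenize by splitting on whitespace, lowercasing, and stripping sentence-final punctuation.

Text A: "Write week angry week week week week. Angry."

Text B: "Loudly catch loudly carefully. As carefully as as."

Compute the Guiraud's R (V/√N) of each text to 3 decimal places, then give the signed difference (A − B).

-0.353

A: V=3, N=8, R=1.061
B: V=4, N=8, R=1.414
Difference = 1.061 − 1.414 = -0.353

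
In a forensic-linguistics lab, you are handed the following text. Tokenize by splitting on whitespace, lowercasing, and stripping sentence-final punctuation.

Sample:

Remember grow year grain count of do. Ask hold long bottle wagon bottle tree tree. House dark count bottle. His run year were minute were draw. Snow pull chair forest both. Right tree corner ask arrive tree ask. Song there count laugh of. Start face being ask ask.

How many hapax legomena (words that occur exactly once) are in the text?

27

Frequencies: ask:5, tree:4, count:3, bottle:3, year:2, of:2, were:2, remember:1, grow:1, grain:1, do:1, hold:1, long:1, wagon:1, house:1, dark:1, his:1, run:1, minute:1, draw:1, … (14 more, each freq 1)
Hapax (freq=1): arrive, being, both, chair, corner, dark, do, draw, face, forest, grain, grow, his, hold, house, laugh, long, minute, pull, remember, right, run, snow, song, start, there, wagon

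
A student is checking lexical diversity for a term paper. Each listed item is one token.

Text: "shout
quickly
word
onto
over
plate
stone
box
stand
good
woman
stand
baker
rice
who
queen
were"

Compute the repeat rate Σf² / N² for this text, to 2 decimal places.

Frequencies: stand:2, shout:1, quickly:1, word:1, onto:1, over:1, plate:1, stone:1, box:1, good:1, woman:1, baker:1, rice:1, who:1, queen:1, were:1
Σf² = 19; N² = 289
Repeat rate = 19 / 289 = 0.07

0.07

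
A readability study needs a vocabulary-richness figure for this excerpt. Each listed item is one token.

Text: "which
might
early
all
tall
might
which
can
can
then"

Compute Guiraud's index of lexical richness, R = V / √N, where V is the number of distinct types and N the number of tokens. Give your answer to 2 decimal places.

N = 10, V = 7.
√N = 3.162278
R = 7 / 3.162278 = 2.21

2.21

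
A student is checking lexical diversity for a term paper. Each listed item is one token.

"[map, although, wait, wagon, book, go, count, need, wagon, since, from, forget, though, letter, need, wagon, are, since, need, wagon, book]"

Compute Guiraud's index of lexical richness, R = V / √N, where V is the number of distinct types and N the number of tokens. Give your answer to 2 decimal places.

N = 21, V = 14.
√N = 4.582576
R = 14 / 4.582576 = 3.06

3.06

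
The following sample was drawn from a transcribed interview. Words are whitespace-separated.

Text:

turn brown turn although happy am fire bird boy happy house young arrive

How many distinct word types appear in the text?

11

Distinct types: {although, am, arrive, bird, boy, brown, fire, happy, house, turn, young}
V = 11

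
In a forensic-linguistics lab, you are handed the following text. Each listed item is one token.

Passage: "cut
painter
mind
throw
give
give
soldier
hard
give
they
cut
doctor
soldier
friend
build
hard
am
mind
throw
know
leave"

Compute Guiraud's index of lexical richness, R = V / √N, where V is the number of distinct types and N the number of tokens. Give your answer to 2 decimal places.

3.06

N = 21, V = 14.
√N = 4.582576
R = 14 / 4.582576 = 3.06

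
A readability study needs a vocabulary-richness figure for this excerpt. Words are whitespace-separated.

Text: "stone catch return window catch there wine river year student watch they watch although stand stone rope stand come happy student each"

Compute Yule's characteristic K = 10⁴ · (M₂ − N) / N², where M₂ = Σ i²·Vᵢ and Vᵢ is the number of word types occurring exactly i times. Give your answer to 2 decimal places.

206.61

Frequencies: stone:2, catch:2, student:2, watch:2, stand:2, return:1, window:1, there:1, wine:1, river:1, year:1, they:1, although:1, rope:1, come:1, happy:1, each:1
N = 22. Frequency spectrum: V_1=12, V_2=5
M₂ = 1²·12 + 2²·5 = 32
K = 10000 × (32 − 22) / 22² = 206.61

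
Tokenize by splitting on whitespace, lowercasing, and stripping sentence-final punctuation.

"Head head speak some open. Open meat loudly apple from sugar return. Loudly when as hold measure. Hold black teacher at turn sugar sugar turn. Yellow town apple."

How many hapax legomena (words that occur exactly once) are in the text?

13

Frequencies: sugar:3, head:2, open:2, loudly:2, apple:2, hold:2, turn:2, speak:1, some:1, meat:1, from:1, return:1, when:1, as:1, measure:1, black:1, teacher:1, at:1, yellow:1, town:1
Hapax (freq=1): as, at, black, from, measure, meat, return, some, speak, teacher, town, when, yellow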